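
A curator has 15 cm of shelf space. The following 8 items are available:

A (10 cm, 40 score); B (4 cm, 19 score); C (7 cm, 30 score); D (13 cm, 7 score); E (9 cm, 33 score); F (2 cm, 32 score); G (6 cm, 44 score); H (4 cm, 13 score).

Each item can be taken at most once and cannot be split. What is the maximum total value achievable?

106 score

This is a 0/1 knapsack; check combinations near the capacity.
- C+F+G: length 7+2+6=15, value 30+32+44=106
- B+F+G: length 4+2+6=12, value 19+32+44=95
- F+G+H: length 2+6+4=12, value 32+44+13=89
- B+E+F: length 4+9+2=15, value 19+33+32=84
- B+C+F: length 4+7+2=13, value 19+30+32=81
Best: 106 score.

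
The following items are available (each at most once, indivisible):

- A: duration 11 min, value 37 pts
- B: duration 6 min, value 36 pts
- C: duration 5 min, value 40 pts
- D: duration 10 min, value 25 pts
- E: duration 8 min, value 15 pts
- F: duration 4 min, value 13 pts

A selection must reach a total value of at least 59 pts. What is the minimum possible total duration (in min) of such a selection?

Subsets with value ≥ 59, sorted by total duration:
- B+C: duration 11, value 76
- B+C+F: duration 15, value 89
- C+D: duration 15, value 65
- A+C: duration 16, value 77
Minimum duration: 11 min.

11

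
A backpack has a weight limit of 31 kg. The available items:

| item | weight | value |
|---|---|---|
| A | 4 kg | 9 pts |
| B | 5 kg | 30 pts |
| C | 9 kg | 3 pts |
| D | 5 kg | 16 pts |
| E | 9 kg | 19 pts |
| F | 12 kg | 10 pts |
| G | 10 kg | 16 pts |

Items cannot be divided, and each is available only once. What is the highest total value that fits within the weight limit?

Check high-value combinations within 31 kg:
- B+D+E+G: weight 5+5+9+10=29, value 30+16+19+16=81
- B+D+E+F: weight 5+5+9+12=31, value 30+16+19+10=75
- A+B+D+E: weight 4+5+5+9=23, value 9+30+16+19=74
- A+B+E+G: weight 4+5+9+10=28, value 9+30+19+16=74
Best: 81 pts.

81 pts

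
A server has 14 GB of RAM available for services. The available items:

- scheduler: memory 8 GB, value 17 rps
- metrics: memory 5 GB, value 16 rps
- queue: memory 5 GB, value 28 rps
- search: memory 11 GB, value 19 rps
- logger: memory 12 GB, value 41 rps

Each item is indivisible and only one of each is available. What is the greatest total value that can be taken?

Check high-value combinations within 14 GB:
- scheduler+queue: memory 8+5=13, value 17+28=45
- metrics+queue: memory 5+5=10, value 16+28=44
- logger: memory 12, value 41
- scheduler+metrics: memory 8+5=13, value 17+16=33
- queue: memory 5, value 28
Best: 45 rps.

45 rps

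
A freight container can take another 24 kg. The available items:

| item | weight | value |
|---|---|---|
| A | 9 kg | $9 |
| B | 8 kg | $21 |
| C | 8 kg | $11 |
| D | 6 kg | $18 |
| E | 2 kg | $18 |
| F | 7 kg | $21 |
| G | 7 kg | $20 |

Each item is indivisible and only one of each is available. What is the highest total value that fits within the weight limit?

This is a 0/1 knapsack; check combinations near the capacity.
- B+E+F+G: weight 8+2+7+7=24, value 21+18+21+20=80
- B+D+E+F: weight 8+6+2+7=23, value 21+18+18+21=78
- D+E+F+G: weight 6+2+7+7=22, value 18+18+21+20=77
Best: $80.

$80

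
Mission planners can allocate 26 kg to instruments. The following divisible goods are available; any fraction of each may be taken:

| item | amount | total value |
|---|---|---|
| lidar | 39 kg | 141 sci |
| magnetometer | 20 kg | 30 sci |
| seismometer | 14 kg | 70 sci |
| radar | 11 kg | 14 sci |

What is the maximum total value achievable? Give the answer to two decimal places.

113.38

Take in order of value per unit:
- seismometer (70/14 per unit): all 14 → value 70, running total 70.00
- lidar (141/39 per unit): 12 of 39 → value 12×141/39 = 43.3846, running total 113.38
Total 113.38.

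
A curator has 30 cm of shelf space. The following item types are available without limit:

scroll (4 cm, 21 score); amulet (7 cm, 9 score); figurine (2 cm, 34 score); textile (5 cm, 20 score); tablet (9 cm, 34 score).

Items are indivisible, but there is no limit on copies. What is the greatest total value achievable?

Best value-per-unit is figurine at 34/2, and filling with it alone uses length 15×2=30. No mix of the others beats 15×34 = 510.

510 score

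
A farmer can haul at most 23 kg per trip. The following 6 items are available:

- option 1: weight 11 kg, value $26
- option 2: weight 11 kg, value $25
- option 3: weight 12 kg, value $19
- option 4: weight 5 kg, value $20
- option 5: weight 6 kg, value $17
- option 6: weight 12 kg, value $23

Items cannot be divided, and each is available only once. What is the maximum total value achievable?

This is a 0/1 knapsack; check combinations near the capacity.
- option 1+option 4+option 5: weight 11+5+6=22, value 26+20+17=63
- option 2+option 4+option 5: weight 11+5+6=22, value 25+20+17=62
- option 4+option 5+option 6: weight 5+6+12=23, value 20+17+23=60
- option 3+option 4+option 5: weight 12+5+6=23, value 19+20+17=56
Best: $63.

$63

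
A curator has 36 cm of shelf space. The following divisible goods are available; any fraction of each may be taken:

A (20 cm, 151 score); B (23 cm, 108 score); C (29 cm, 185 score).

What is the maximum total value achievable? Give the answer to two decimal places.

253.07

Take in order of value per unit:
- A (151/20 per unit): all 20 → value 151, running total 151.00
- C (185/29 per unit): 16 of 29 → value 16×185/29 = 102.0690, running total 253.07
Total 253.07.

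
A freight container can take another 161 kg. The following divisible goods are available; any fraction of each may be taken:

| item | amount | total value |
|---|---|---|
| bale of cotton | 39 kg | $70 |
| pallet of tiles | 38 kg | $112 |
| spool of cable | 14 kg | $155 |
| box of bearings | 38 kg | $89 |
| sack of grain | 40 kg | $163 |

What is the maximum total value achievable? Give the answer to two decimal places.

574.64

Take in order of value per unit:
- spool of cable (155/14 per unit): all 14 → value 155, running total 155.00
- sack of grain (163/40 per unit): all 40 → value 163, running total 318.00
- pallet of tiles (112/38 per unit): all 38 → value 112, running total 430.00
- box of bearings (89/38 per unit): all 38 → value 89, running total 519.00
- bale of cotton (70/39 per unit): 31 of 39 → value 31×70/39 = 55.6410, running total 574.64
Total 574.64.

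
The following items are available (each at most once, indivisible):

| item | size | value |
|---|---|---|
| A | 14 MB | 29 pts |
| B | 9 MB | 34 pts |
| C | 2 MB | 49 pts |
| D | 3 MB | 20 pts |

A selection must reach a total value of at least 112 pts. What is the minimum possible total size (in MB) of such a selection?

Subsets with value ≥ 112, sorted by total size:
- A+B+C: size 25, value 112
- A+B+C+D: size 28, value 132
Minimum size: 25 MB.

25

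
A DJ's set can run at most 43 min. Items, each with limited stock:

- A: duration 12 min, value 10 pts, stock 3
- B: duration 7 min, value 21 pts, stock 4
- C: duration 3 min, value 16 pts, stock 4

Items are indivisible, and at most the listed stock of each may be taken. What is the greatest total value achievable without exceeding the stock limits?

148 pts

Top feasible selections:
- 4×B + 4×C: duration 40, value 148
- 4×B + 3×C: duration 37, value 132
- 3×B + 4×C: duration 33, value 127
- 1×A + 3×B + 3×C: duration 42, value 121
Best: 148 pts.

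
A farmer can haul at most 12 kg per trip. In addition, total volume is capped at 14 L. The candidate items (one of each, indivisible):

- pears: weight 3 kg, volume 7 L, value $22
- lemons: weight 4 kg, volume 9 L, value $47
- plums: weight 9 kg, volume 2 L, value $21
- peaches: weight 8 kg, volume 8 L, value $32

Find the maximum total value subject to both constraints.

$47

Feasible sets respecting both limits:
- lemons: weight 4, volume 9, value 47
- pears+plums: weight 12, volume 9, value 43
- peaches: weight 8, volume 8, value 32
Best: $47.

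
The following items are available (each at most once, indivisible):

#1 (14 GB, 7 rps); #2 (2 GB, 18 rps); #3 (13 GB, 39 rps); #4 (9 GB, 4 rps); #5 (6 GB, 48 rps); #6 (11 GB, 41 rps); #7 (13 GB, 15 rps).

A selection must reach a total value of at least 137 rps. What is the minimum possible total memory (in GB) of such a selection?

Subsets with value ≥ 137, sorted by total memory:
- #2+#3+#5+#6: memory 32, value 146
- #2+#3+#4+#5+#6: memory 41, value 150
Minimum memory: 32 GB.

32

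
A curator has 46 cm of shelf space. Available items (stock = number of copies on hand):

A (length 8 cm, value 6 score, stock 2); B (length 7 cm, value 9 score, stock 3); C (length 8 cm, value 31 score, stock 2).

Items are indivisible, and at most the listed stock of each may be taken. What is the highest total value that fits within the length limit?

Top feasible selections:
- 1×A + 3×B + 2×C: length 45, value 95
- 2×A + 2×B + 2×C: length 46, value 92
Best: 95 score.

95 score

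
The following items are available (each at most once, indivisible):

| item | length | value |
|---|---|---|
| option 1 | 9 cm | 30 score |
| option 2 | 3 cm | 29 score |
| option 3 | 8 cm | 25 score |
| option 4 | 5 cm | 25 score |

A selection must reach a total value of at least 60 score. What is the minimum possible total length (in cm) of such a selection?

Subsets with value ≥ 60, sorted by total length:
- option 2+option 3+option 4: length 16, value 79
- option 1+option 2+option 4: length 17, value 84
- option 1+option 2+option 3: length 20, value 84
- option 1+option 3+option 4: length 22, value 80
Minimum length: 16 cm.

16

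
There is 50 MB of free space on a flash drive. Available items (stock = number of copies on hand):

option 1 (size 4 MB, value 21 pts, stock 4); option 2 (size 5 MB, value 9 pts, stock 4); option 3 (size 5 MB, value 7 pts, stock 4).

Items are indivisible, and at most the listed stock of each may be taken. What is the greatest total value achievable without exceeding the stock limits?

134 pts

Top feasible selections:
- 4×option 1 + 4×option 2 + 2×option 3: size 46, value 134
- 4×option 1 + 3×option 2 + 3×option 3: size 46, value 132
- 4×option 1 + 2×option 2 + 4×option 3: size 46, value 130
Best: 134 pts.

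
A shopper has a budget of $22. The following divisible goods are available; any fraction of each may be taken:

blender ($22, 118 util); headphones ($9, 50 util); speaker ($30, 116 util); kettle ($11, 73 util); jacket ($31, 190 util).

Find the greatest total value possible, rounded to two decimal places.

Take in order of value per unit:
- kettle (73/11 per unit): all 11 → value 73, running total 73.00
- jacket (190/31 per unit): 11 of 31 → value 11×190/31 = 67.4194, running total 140.42
Total 140.42.

140.42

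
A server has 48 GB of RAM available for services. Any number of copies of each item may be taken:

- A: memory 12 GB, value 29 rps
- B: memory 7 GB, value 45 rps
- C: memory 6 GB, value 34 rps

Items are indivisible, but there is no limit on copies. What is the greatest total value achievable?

Best value-per-unit is B at 45/7; filling with it alone gives 6×45 = 270.
Optimal mix: 6×B + 1×C → memory 48, value 304.

304 rps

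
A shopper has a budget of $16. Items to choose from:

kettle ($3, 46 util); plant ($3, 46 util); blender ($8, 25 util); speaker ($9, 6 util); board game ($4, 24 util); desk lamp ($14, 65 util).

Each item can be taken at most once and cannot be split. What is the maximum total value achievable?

117 util

Check high-value combinations within $16:
- kettle+plant+blender: cost 3+3+8=14, value 46+46+25=117
- kettle+plant+board game: cost 3+3+4=10, value 46+46+24=116
- kettle+plant+speaker: cost 3+3+9=15, value 46+46+6=98
- kettle+blender+board game: cost 3+8+4=15, value 46+25+24=95
- plant+blender+board game: cost 3+8+4=15, value 46+25+24=95
Best: 117 util.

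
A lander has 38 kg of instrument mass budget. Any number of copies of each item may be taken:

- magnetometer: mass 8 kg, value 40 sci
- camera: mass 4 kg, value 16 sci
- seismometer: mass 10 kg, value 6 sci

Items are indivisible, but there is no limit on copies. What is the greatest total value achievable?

Best value-per-unit is magnetometer at 40/8; filling with it alone gives 4×40 = 160.
Optimal mix: 4×magnetometer + 1×camera → mass 36, value 176.

176 sci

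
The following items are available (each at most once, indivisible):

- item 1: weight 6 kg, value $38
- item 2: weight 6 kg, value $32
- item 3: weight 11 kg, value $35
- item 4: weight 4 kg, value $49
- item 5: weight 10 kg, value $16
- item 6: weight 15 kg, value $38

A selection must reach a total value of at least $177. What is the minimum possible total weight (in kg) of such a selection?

42

Subsets with value ≥ 177, sorted by total weight:
- item 1+item 2+item 3+item 4+item 6: weight 42, value 192
- item 1+item 2+item 3+item 4+item 5+item 6: weight 52, value 208
Minimum weight: 42 kg.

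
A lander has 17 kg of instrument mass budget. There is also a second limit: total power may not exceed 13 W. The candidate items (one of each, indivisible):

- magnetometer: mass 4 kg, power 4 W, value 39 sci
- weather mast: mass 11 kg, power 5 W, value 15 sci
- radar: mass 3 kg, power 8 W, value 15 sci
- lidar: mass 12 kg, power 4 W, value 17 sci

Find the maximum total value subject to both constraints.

56 sci

Feasible sets respecting both limits:
- magnetometer+lidar: mass 16, power 8, value 56
- magnetometer+weather mast: mass 15, power 9, value 54
- magnetometer+radar: mass 7, power 12, value 54
- magnetometer: mass 4, power 4, value 39
Best: 56 sci.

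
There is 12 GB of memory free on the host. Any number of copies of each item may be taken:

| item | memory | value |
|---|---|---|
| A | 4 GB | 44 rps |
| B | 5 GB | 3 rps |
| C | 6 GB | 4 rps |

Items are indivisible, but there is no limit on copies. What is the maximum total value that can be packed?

Best value-per-unit is A at 44/4, and filling with it alone uses memory 3×4=12. No mix of the others beats 3×44 = 132.

132 rps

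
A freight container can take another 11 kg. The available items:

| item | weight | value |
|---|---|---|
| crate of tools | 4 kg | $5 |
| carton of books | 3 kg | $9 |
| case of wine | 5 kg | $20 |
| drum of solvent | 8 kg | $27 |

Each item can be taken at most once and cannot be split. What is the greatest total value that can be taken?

$36

Check high-value combinations within 11 kg:
- carton of books+drum of solvent: weight 3+8=11, value 9+27=36
- carton of books+case of wine: weight 3+5=8, value 9+20=29
- drum of solvent: weight 8, value 27
Best: $36.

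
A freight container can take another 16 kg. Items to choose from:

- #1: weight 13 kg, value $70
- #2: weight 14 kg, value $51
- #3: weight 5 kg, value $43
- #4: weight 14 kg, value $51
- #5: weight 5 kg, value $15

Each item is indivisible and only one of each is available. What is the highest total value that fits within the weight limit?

Check high-value combinations within 16 kg:
- #1: weight 13, value 70
- #3+#5: weight 5+5=10, value 43+15=58
- #2: weight 14, value 51
Best: $70.

$70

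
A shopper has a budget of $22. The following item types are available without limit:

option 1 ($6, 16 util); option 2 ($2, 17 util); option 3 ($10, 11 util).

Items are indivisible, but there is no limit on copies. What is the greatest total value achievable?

Best value-per-unit is option 2 at 17/2, and filling with it alone uses cost 11×2=22. No mix of the others beats 11×17 = 187.

187 util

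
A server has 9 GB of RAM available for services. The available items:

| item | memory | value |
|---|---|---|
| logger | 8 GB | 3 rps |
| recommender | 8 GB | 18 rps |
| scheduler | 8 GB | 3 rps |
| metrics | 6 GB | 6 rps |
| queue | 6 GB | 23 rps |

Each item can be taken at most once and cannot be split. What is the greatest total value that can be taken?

This is a 0/1 knapsack; check combinations near the capacity.
- queue: memory 6, value 23
- recommender: memory 8, value 18
- metrics: memory 6, value 6
Best: 23 rps.

23 rps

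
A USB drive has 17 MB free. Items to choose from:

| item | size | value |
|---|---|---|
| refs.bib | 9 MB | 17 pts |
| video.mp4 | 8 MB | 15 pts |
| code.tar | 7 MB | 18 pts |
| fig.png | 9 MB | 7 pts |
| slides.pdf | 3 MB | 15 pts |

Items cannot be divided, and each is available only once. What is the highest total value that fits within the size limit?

This is a 0/1 knapsack; check combinations near the capacity.
- refs.bib+code.tar: size 9+7=16, value 17+18=35
- code.tar+slides.pdf: size 7+3=10, value 18+15=33
- video.mp4+code.tar: size 8+7=15, value 15+18=33
- refs.bib+slides.pdf: size 9+3=12, value 17+15=32
- refs.bib+video.mp4: size 9+8=17, value 17+15=32
Best: 35 pts.

35 pts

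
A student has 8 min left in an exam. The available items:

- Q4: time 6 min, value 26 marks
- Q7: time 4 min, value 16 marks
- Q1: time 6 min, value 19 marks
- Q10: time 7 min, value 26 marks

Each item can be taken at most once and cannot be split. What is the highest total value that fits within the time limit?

26 marks

Check high-value combinations within 8 min:
- Q4: time 6, value 26
- Q10: time 7, value 26
- Q1: time 6, value 19
- Q7: time 4, value 16
Best: 26 marks.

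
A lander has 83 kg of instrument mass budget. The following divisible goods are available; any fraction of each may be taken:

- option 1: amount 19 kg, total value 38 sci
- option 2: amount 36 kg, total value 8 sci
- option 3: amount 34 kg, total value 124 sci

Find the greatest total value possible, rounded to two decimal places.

Take in order of value per unit:
- option 3 (124/34 per unit): all 34 → value 124, running total 124.00
- option 1 (38/19 per unit): all 19 → value 38, running total 162.00
- option 2 (8/36 per unit): 30 of 36 → value 30×8/36 = 6.6667, running total 168.67
Total 168.67.

168.67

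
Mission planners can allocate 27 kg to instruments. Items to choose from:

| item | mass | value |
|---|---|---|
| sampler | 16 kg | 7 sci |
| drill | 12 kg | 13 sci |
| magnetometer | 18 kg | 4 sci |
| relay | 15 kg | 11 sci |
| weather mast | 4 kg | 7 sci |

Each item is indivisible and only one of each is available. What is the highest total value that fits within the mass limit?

24 sci

Check high-value combinations within 27 kg:
- drill+relay: mass 12+15=27, value 13+11=24
- drill+weather mast: mass 12+4=16, value 13+7=20
- relay+weather mast: mass 15+4=19, value 11+7=18
- sampler+weather mast: mass 16+4=20, value 7+7=14
- drill: mass 12, value 13
Best: 24 sci.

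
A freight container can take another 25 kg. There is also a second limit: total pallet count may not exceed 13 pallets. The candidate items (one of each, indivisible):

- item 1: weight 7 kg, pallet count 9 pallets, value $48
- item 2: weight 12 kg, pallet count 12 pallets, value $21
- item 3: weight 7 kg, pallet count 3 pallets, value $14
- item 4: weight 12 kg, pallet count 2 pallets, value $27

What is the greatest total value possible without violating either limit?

Feasible sets respecting both limits:
- item 1+item 4: weight 19, pallet count 11, value 75
- item 1+item 3: weight 14, pallet count 12, value 62
- item 1: weight 7, pallet count 9, value 48
Best: $75.

$75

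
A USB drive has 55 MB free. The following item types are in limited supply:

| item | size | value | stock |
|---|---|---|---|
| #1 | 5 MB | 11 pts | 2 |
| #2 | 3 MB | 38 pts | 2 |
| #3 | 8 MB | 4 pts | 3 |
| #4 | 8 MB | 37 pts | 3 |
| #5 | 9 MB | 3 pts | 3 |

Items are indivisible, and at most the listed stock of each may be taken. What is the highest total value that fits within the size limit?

Top feasible selections:
- 2×#1 + 2×#2 + 1×#3 + 3×#4: size 48, value 213
- 2×#1 + 2×#2 + 3×#4 + 1×#5: size 49, value 212
Best: 213 pts.

213 pts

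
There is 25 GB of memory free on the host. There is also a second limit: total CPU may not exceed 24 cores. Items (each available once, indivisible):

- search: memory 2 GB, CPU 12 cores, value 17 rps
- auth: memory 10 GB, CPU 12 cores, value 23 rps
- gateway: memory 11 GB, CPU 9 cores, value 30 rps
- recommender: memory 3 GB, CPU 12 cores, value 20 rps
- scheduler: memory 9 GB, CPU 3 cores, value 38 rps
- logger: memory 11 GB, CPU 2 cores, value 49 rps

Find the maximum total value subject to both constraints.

107 rps

Feasible sets respecting both limits:
- recommender+scheduler+logger: memory 23, CPU 17, value 107
- search+scheduler+logger: memory 22, CPU 17, value 104
- gateway+recommender+logger: memory 25, CPU 23, value 99
Best: 107 rps.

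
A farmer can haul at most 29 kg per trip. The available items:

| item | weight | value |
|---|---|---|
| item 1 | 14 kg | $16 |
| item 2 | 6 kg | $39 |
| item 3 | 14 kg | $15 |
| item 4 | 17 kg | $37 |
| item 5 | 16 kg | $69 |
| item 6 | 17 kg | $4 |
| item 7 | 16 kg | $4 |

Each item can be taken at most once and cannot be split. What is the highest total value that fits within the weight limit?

This is a 0/1 knapsack; check combinations near the capacity.
- item 2+item 5: weight 6+16=22, value 39+69=108
- item 2+item 4: weight 6+17=23, value 39+37=76
- item 5: weight 16, value 69
- item 1+item 2: weight 14+6=20, value 16+39=55
- item 2+item 3: weight 6+14=20, value 39+15=54
Best: $108.

$108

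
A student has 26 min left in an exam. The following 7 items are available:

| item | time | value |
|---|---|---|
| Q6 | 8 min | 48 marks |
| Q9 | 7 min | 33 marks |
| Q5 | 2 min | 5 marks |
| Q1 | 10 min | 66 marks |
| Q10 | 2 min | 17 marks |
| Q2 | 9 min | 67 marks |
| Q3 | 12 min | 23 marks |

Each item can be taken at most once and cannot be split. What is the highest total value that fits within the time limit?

This is a 0/1 knapsack; check combinations near the capacity.
- Q9+Q1+Q2: time 7+10+9=26, value 33+66+67=166
- Q6+Q9+Q10+Q2: time 8+7+2+9=26, value 48+33+17+67=165
- Q5+Q1+Q10+Q2: time 2+10+2+9=23, value 5+66+17+67=155
- Q6+Q9+Q5+Q2: time 8+7+2+9=26, value 48+33+5+67=153
- Q1+Q10+Q2: time 10+2+9=21, value 66+17+67=150
Best: 166 marks.

166 marks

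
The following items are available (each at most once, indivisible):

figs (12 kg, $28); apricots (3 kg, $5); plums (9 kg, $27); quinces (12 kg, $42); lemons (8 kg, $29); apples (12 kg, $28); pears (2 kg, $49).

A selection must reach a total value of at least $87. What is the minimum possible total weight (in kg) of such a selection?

Subsets with value ≥ 87, sorted by total weight:
- quinces+pears: weight 14, value 91
- apricots+quinces+pears: weight 17, value 96
- plums+lemons+pears: weight 19, value 105
- quinces+lemons+pears: weight 22, value 120
Minimum weight: 14 kg.

14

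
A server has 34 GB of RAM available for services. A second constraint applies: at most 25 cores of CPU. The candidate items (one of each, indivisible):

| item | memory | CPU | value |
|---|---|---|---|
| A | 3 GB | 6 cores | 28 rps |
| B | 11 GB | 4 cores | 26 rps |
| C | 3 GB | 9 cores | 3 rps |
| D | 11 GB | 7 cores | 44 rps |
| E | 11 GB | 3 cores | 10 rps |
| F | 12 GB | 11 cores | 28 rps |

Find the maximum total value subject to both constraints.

100 rps

Feasible sets respecting both limits:
- A+D+F: memory 26, CPU 24, value 100
- A+B+D: memory 25, CPU 17, value 98
- B+D+F: memory 34, CPU 22, value 98
Best: 100 rps.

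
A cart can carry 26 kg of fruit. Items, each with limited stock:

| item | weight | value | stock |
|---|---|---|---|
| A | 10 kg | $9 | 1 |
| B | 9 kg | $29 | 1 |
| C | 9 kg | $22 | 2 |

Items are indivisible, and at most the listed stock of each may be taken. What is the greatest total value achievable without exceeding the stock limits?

$51

Best selections within weight 26 and stock limits:
- 1×B + 1×C: weight 18, value 51
- 2×C: weight 18, value 44
- 1×A + 1×B: weight 19, value 38
- 1×A + 1×C: weight 19, value 31
Best: $51.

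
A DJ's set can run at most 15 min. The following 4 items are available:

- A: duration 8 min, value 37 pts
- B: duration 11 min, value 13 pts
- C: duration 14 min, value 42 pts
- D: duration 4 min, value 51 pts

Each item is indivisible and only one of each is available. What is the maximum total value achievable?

Check high-value combinations within 15 min:
- A+D: duration 8+4=12, value 37+51=88
- B+D: duration 11+4=15, value 13+51=64
- D: duration 4, value 51
- C: duration 14, value 42
- A: duration 8, value 37
Best: 88 pts.

88 pts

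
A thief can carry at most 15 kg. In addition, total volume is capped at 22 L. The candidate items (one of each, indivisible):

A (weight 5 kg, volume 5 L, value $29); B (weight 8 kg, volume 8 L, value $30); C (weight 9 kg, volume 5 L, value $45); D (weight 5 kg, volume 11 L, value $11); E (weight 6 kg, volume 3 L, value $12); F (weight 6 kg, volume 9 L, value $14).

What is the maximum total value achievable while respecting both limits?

$74

Feasible sets respecting both limits:
- A+C: weight 14, volume 10, value 74
- A+B: weight 13, volume 13, value 59
- C+F: weight 15, volume 14, value 59
- C+E: weight 15, volume 8, value 57
Best: $74.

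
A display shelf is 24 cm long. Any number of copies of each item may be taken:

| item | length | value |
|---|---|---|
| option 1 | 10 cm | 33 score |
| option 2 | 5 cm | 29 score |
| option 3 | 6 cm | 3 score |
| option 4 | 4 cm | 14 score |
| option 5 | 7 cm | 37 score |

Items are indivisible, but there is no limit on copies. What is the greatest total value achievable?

Best value-per-unit is option 2 at 29/5; filling with it alone gives 4×29 = 116.
Optimal mix: 2×option 2 + 2×option 5 → length 24, value 132.

132 score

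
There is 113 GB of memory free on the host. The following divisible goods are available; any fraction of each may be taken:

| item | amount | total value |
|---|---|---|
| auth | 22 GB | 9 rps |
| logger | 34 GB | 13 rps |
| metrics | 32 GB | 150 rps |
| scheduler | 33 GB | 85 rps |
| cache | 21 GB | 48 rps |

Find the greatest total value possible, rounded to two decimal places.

293.91

Take in order of value per unit:
- metrics (150/32 per unit): all 32 → value 150, running total 150.00
- scheduler (85/33 per unit): all 33 → value 85, running total 235.00
- cache (48/21 per unit): all 21 → value 48, running total 283.00
- auth (9/22 per unit): all 22 → value 9, running total 292.00
- logger (13/34 per unit): 5 of 34 → value 5×13/34 = 1.9118, running total 293.91
Total 293.91.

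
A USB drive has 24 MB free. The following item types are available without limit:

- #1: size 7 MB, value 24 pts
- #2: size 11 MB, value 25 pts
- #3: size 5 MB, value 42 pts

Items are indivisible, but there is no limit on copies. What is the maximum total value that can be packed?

Best value-per-unit is #3 at 42/5, and filling with it alone uses size 4×5=20. No mix of the others beats 4×42 = 168.

168 pts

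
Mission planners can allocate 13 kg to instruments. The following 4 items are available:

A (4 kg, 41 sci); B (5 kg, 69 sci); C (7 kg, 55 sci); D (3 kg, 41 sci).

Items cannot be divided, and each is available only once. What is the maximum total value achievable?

Check high-value combinations within 13 kg:
- A+B+D: mass 4+5+3=12, value 41+69+41=151
- B+C: mass 5+7=12, value 69+55=124
- B+D: mass 5+3=8, value 69+41=110
- A+B: mass 4+5=9, value 41+69=110
Best: 151 sci.

151 sci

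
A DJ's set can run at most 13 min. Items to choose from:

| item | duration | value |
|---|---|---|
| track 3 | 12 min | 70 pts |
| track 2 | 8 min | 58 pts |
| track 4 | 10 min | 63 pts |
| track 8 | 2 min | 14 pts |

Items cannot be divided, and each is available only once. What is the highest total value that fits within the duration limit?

77 pts

This is a 0/1 knapsack; check combinations near the capacity.
- track 4+track 8: duration 10+2=12, value 63+14=77
- track 2+track 8: duration 8+2=10, value 58+14=72
- track 3: duration 12, value 70
- track 4: duration 10, value 63
- track 2: duration 8, value 58
Best: 77 pts.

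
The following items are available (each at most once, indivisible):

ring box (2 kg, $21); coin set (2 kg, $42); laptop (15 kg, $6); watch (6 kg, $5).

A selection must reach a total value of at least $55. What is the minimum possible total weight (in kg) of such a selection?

4

Subsets with value ≥ 55, sorted by total weight:
- ring box+coin set: weight 4, value 63
- ring box+coin set+watch: weight 10, value 68
- ring box+coin set+laptop: weight 19, value 69
Minimum weight: 4 kg.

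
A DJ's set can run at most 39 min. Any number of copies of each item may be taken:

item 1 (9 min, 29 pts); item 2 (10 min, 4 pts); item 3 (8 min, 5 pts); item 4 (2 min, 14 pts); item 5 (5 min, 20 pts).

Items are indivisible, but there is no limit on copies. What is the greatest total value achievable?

Best value-per-unit is item 4 at 14/2, and filling with it alone uses duration 19×2=38. No mix of the others beats 19×14 = 266.

266 pts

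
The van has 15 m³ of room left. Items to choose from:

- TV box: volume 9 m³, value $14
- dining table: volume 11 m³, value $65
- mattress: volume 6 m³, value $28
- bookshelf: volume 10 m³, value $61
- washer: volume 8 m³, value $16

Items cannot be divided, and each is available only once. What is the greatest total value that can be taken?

$65

This is a 0/1 knapsack; check combinations near the capacity.
- dining table: volume 11, value 65
- bookshelf: volume 10, value 61
- mattress+washer: volume 6+8=14, value 28+16=44
- TV box+mattress: volume 9+6=15, value 14+28=42
Best: $65.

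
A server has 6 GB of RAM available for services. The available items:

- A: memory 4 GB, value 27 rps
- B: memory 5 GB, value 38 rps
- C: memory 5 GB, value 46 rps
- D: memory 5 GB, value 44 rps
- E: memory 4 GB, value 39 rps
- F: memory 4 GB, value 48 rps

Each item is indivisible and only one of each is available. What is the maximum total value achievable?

48 rps

Check high-value combinations within 6 GB:
- F: memory 4, value 48
- C: memory 5, value 46
- D: memory 5, value 44
Best: 48 rps.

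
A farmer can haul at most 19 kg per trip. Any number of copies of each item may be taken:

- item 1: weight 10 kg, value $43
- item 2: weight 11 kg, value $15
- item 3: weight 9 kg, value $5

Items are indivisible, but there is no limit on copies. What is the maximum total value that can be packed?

Best value-per-unit is item 1 at 43/10; filling with it alone gives 1×43 = 43.
Optimal mix: 1×item 1 + 1×item 3 → weight 19, value 48.

$48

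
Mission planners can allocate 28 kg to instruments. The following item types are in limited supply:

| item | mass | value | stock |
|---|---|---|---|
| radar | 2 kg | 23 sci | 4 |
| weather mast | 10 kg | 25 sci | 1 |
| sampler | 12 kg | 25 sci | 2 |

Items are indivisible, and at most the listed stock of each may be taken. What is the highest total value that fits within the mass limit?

119 sci

Best selections within mass 28 and stock limits:
- 3×radar + 1×weather mast + 1×sampler: mass 28, value 119
- 4×radar + 1×weather mast: mass 18, value 117
- 4×radar + 1×sampler: mass 20, value 117
Best: 119 sci.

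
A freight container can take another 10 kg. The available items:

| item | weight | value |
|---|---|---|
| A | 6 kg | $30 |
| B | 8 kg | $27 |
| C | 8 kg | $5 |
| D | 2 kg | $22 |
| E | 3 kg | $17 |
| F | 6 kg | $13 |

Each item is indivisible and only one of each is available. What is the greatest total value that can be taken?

Check high-value combinations within 10 kg:
- A+D: weight 6+2=8, value 30+22=52
- B+D: weight 8+2=10, value 27+22=49
- A+E: weight 6+3=9, value 30+17=47
Best: $52.

$52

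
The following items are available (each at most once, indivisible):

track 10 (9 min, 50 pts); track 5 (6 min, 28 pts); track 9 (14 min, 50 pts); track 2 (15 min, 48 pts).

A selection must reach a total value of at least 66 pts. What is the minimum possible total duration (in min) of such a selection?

Subsets with value ≥ 66, sorted by total duration:
- track 10+track 5: duration 15, value 78
- track 5+track 9: duration 20, value 78
Minimum duration: 15 min.

15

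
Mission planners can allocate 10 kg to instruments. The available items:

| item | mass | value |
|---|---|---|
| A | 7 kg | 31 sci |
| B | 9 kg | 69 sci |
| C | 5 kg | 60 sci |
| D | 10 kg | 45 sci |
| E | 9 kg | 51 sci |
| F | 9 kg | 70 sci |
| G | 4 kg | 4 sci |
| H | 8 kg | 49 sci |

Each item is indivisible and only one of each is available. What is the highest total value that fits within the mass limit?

70 sci

Check high-value combinations within 10 kg:
- F: mass 9, value 70
- B: mass 9, value 69
- C+G: mass 5+4=9, value 60+4=64
Best: 70 sci.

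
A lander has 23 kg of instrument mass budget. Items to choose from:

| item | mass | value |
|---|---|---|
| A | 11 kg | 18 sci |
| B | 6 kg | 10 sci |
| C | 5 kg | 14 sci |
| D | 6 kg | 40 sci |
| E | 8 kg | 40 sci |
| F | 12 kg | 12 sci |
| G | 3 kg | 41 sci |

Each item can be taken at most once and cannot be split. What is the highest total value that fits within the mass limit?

135 sci

This is a 0/1 knapsack; check combinations near the capacity.
- C+D+E+G: mass 5+6+8+3=22, value 14+40+40+41=135
- B+D+E+G: mass 6+6+8+3=23, value 10+40+40+41=131
- D+E+G: mass 6+8+3=17, value 40+40+41=121
- B+C+D+G: mass 6+5+6+3=20, value 10+14+40+41=105
- B+C+E+G: mass 6+5+8+3=22, value 10+14+40+41=105
Best: 135 sci.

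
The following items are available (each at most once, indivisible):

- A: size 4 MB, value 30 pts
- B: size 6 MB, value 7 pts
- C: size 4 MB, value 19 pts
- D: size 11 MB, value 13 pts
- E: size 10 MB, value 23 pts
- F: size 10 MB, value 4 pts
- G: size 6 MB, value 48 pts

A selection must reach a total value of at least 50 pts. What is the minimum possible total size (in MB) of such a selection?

10

Subsets with value ≥ 50, sorted by total size:
- A+G: size 10, value 78
- C+G: size 10, value 67
- B+G: size 12, value 55
Minimum size: 10 MB.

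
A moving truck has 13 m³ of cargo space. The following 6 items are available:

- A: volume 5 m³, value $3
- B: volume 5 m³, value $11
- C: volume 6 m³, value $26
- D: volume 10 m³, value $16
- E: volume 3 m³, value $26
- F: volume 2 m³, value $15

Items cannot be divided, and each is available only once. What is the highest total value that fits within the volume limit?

Check high-value combinations within 13 m³:
- C+E+F: volume 6+3+2=11, value 26+26+15=67
- C+E: volume 6+3=9, value 26+26=52
- B+E+F: volume 5+3+2=10, value 11+26+15=52
Best: $67.

$67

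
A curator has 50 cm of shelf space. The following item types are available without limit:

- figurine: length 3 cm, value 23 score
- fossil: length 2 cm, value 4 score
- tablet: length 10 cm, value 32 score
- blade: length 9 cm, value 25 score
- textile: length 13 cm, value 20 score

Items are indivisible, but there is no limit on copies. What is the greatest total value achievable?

372 score

Best value-per-unit is figurine at 23/3; filling with it alone gives 16×23 = 368.
Optimal mix: 16×figurine + 1×fossil → length 50, value 372.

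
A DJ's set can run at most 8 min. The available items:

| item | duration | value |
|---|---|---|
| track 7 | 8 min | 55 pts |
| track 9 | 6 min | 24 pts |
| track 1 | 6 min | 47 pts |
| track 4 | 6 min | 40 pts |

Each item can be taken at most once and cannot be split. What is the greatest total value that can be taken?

This is a 0/1 knapsack; check combinations near the capacity.
- track 7: duration 8, value 55
- track 1: duration 6, value 47
- track 4: duration 6, value 40
Best: 55 pts.

55 pts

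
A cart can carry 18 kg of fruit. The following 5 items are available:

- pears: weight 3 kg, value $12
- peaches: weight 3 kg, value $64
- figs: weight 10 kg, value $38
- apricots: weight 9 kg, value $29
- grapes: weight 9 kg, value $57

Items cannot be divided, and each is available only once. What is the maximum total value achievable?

$133

Check high-value combinations within 18 kg:
- pears+peaches+grapes: weight 3+3+9=15, value 12+64+57=133
- peaches+grapes: weight 3+9=12, value 64+57=121
- pears+peaches+figs: weight 3+3+10=16, value 12+64+38=114
- pears+peaches+apricots: weight 3+3+9=15, value 12+64+29=105
- peaches+figs: weight 3+10=13, value 64+38=102
Best: $133.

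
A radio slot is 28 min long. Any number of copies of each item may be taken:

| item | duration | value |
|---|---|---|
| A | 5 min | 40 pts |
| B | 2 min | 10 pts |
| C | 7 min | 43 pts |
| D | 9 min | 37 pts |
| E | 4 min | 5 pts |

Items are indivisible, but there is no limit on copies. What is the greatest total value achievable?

210 pts

Best value-per-unit is A at 40/5; filling with it alone gives 5×40 = 200.
Optimal mix: 5×A + 1×B → duration 27, value 210.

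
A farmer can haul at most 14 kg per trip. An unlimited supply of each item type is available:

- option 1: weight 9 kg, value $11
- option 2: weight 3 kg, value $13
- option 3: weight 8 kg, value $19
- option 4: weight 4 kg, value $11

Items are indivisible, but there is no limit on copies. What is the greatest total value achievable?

$52

Best value-per-unit is option 2 at 13/3, and filling with it alone uses weight 4×3=12. No mix of the others beats 4×13 = 52.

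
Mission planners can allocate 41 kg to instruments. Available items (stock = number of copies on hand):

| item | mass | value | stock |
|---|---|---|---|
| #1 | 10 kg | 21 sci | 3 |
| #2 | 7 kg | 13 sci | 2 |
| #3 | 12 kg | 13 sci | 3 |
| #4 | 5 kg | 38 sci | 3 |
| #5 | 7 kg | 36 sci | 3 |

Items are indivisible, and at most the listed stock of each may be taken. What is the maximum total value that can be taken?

222 sci

Top feasible selections:
- 3×#4 + 3×#5: mass 36, value 222
- 1×#1 + 3×#4 + 2×#5: mass 39, value 207
Best: 222 sci.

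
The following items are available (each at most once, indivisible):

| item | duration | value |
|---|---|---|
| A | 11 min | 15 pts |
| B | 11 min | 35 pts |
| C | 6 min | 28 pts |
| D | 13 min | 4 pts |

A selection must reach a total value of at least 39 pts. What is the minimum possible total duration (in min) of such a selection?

Subsets with value ≥ 39, sorted by total duration:
- B+C: duration 17, value 63
- A+C: duration 17, value 43
- A+B: duration 22, value 50
- B+D: duration 24, value 39
Minimum duration: 17 min.

17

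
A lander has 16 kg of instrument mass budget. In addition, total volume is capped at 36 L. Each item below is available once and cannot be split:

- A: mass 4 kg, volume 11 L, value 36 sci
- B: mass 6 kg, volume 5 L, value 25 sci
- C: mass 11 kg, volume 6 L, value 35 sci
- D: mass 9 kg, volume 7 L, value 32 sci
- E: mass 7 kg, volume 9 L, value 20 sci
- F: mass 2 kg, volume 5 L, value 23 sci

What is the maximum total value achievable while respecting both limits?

91 sci

Feasible sets respecting both limits:
- A+D+F: mass 15, volume 23, value 91
- A+B+F: mass 12, volume 21, value 84
- A+E+F: mass 13, volume 25, value 79
Best: 91 sci.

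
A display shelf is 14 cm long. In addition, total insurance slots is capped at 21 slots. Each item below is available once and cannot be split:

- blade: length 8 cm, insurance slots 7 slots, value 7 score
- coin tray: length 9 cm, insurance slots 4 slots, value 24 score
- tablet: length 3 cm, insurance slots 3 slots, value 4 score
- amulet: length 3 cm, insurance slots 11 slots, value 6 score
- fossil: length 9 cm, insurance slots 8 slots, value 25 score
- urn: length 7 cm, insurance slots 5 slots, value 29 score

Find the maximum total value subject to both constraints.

Feasible sets respecting both limits:
- tablet+amulet+urn: length 13, insurance slots 19, value 39
- amulet+urn: length 10, insurance slots 16, value 35
- tablet+urn: length 10, insurance slots 8, value 33
- amulet+fossil: length 12, insurance slots 19, value 31
Best: 39 score.

39 score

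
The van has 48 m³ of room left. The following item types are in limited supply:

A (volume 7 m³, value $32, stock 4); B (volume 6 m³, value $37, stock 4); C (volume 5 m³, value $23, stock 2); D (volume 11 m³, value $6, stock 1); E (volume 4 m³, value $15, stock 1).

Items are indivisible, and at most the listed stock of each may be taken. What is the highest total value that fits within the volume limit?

$258

Best selections within volume 48 and stock limits:
- 2×A + 4×B + 2×C: volume 48, value 258
- 2×A + 4×B + 1×C + 1×E: volume 47, value 250
- 3×A + 3×B + 1×C + 1×E: volume 48, value 245
Best: $258.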